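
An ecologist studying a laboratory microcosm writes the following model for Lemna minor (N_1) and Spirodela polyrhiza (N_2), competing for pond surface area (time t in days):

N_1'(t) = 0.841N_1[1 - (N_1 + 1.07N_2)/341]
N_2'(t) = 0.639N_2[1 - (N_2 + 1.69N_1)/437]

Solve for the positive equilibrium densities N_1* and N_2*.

N_1* ≈ 157, N_2* ≈ 172

Setting both brackets to zero gives the nullclines N_1 + 1.07N_2 = 341 and 1.69N_1 + N_2 = 437.
Substituting N_2 = 437 - 1.69N_1 into the first: N_1(1 - 1.07·1.69) = 341 - 1.07·437.
So N_1* = -127/-0.808 = 157, and then N_2* = 437 - 1.69·157 = 172.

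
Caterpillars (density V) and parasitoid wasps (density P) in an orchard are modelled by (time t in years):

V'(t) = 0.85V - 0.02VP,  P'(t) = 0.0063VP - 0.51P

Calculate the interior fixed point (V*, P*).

V* ≈ 81, P* ≈ 42.5

Set dP/dt = 0 with P > 0: 0.0063V - 0.51 = 0, so V* = 0.51/0.0063 = 81.
Set dV/dt = 0 with V > 0: 0.85 - 0.02P = 0, so P* = 0.85/0.02 = 42.5.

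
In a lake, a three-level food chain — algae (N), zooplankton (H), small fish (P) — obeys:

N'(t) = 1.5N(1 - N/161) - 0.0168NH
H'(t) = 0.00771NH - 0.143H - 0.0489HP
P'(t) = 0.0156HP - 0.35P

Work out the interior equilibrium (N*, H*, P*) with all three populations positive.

N* ≈ 121, H* ≈ 22.4, P* ≈ 16.1

From dP/dt = 0: 0.0156H* = 0.35, so H* = 22.4.
From dN/dt = 0: 1.5(1 - N*/161) = 0.0168·22.4, giving N* = 161·(1 - 0.251) = 121.
From dH/dt = 0: 0.00771·121 - 0.143 = 0.0489P*, so P* = 0.786/0.0489 = 16.1.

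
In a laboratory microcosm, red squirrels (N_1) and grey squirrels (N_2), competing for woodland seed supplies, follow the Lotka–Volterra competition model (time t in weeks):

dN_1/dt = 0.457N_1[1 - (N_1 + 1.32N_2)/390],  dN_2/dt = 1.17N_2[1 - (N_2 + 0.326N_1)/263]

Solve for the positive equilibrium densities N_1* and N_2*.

N_1* ≈ 75.2, N_2* ≈ 238

Setting both brackets to zero gives the nullclines N_1 + 1.32N_2 = 390 and 0.326N_1 + N_2 = 263.
Substituting N_2 = 263 - 0.326N_1 into the first: N_1(1 - 1.32·0.326) = 390 - 1.32·263.
So N_1* = 42.8/0.57 = 75.2, and then N_2* = 263 - 0.326·75.2 = 238.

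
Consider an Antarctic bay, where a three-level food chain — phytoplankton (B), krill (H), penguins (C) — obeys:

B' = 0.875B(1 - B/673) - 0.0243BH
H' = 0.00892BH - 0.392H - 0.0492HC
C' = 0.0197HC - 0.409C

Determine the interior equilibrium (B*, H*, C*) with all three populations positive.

From dC/dt = 0: 0.0197H* = 0.409, so H* = 20.8.
From dB/dt = 0: 0.875(1 - B*/673) = 0.0243·20.8, giving B* = 673·(1 - 0.577) = 285.
From dH/dt = 0: 0.00892·285 - 0.392 = 0.0492C*, so C* = 2.15/0.0492 = 43.7.

B* ≈ 285, H* ≈ 20.8, C* ≈ 43.7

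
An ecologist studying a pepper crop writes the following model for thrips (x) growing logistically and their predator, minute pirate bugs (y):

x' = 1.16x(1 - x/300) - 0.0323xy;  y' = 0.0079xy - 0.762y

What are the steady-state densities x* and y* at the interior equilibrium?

From dy/dt = 0 with y > 0: 0.0079x* = 0.762, so x* = 96.5.
Substitute into dx/dt = 0: 1.16(1 - 96.5/300) = 0.0323y*.
The bracket is 0.678, giving y* = 0.787/0.0323 = 24.4.

x* ≈ 96.5, y* ≈ 24.4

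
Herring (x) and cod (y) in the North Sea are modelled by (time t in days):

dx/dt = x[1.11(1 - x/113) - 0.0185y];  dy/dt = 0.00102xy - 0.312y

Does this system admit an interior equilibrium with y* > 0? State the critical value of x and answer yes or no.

The predator equation gives dy/dt > 0 only when x > 0.312/0.00102 = 306.
Without the predator, x → K = 113. Since 113 < 306, the predator cannot invade.

Threshold x = 306; K < 306, so no, the predator goes extinct.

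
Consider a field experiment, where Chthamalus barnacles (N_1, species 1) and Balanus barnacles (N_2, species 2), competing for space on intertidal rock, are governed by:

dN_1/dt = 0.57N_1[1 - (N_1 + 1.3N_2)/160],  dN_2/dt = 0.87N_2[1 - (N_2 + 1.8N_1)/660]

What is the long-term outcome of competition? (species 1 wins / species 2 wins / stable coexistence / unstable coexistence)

Compare the nullcline intercepts: K1/α12 = 160/1.3 = 123 < K2 = 660; K2/α21 = 660/1.8 = 367 > K1 = 160.
Since the inequalities point opposite ways, species 2 can invade but species 1 cannot.

species 2 excludes species 1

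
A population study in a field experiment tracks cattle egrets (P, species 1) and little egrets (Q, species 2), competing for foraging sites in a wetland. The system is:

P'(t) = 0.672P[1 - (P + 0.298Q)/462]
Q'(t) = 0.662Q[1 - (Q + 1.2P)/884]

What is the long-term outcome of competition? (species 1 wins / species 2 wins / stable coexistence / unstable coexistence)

stable coexistence

Compare the nullcline intercepts: K1/α12 = 462/0.298 = 1550 > K2 = 884; K2/α21 = 884/1.2 = 737 > K1 = 462.
Since both inequalities hold, each species can invade when rare, so the interior equilibrium is stable.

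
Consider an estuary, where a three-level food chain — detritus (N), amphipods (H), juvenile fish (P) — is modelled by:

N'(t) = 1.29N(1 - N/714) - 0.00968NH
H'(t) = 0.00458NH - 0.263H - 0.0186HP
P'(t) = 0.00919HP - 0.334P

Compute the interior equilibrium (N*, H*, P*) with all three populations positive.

N* ≈ 519, H* ≈ 36.3, P* ≈ 114

From dP/dt = 0: 0.00919H* = 0.334, so H* = 36.3.
From dN/dt = 0: 1.29(1 - N*/714) = 0.00968·36.3, giving N* = 714·(1 - 0.273) = 519.
From dH/dt = 0: 0.00458·519 - 0.263 = 0.0186P*, so P* = 2.12/0.0186 = 114.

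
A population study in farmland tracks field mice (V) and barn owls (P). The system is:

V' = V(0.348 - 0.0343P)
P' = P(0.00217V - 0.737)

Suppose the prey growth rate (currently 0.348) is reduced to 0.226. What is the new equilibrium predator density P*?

At the interior fixed point, setting dV/dt = 0 with V > 0 fixes P* = (prey growth rate)/(VP coefficient) — independent of the other coefficients.
With the change, P* = 0.226/0.0343 = 6.59; it falls from 10.1.

P* ≈ 6.59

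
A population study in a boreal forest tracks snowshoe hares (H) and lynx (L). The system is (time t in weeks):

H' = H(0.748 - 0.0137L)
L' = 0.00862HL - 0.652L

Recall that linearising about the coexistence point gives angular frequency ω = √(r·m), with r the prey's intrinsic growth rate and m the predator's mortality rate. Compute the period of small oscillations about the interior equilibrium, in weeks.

T ≈ 9 weeks

Here r = 0.748 and m = 0.652, so r·m = 0.488.
ω = √0.488 = 0.698 per week, hence T = 2π/ω ≈ 9 weeks.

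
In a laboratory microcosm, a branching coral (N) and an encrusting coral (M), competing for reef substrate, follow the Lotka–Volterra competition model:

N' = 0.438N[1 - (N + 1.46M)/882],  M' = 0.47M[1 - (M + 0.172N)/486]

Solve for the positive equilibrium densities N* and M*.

N* ≈ 230, M* ≈ 446

Setting both brackets to zero gives the nullclines N + 1.46M = 882 and 0.172N + M = 486.
Substituting M = 486 - 0.172N into the first: N(1 - 1.46·0.172) = 882 - 1.46·486.
So N* = 172/0.749 = 230, and then M* = 486 - 0.172·230 = 446.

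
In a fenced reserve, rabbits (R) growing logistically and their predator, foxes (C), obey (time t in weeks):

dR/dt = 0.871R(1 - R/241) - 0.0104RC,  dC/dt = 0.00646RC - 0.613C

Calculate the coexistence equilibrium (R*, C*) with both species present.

R* ≈ 94.9, C* ≈ 50.8

From dC/dt = 0 with C > 0: 0.00646R* = 0.613, so R* = 94.9.
Substitute into dR/dt = 0: 0.871(1 - 94.9/241) = 0.0104C*.
The bracket is 0.606, giving C* = 0.528/0.0104 = 50.8.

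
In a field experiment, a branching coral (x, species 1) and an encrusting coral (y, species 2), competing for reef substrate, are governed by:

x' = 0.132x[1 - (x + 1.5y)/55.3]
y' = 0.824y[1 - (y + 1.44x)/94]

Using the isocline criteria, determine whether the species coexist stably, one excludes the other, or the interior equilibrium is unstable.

species 2 excludes species 1

Compare the nullcline intercepts: K1/α12 = 55.3/1.5 = 36.9 < K2 = 94; K2/α21 = 94/1.44 = 65.3 > K1 = 55.3.
Since the inequalities point opposite ways, species 2 can invade but species 1 cannot.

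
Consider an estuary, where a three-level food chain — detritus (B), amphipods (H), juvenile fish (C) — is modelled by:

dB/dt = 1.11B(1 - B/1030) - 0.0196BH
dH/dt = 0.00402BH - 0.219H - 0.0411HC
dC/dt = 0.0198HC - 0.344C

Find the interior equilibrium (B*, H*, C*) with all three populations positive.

From dC/dt = 0: 0.0198H* = 0.344, so H* = 17.4.
From dB/dt = 0: 1.11(1 - B*/1030) = 0.0196·17.4, giving B* = 1030·(1 - 0.307) = 714.
From dH/dt = 0: 0.00402·714 - 0.219 = 0.0411C*, so C* = 2.65/0.0411 = 64.5.

B* ≈ 714, H* ≈ 17.4, C* ≈ 64.5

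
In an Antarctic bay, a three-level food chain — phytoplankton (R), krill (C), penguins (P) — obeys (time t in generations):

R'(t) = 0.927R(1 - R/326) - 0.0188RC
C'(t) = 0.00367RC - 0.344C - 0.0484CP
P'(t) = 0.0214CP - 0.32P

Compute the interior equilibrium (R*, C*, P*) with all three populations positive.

R* ≈ 227, C* ≈ 15, P* ≈ 10.1

From dP/dt = 0: 0.0214C* = 0.32, so C* = 15.
From dR/dt = 0: 0.927(1 - R*/326) = 0.0188·15, giving R* = 326·(1 - 0.303) = 227.
From dC/dt = 0: 0.00367·227 - 0.344 = 0.0484P*, so P* = 0.49/0.0484 = 10.1.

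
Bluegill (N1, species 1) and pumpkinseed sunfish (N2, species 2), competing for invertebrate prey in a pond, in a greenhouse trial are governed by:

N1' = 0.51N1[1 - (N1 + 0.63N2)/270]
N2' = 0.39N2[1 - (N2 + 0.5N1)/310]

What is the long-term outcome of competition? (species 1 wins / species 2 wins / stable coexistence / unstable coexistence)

stable coexistence

Compare the nullcline intercepts: K1/α12 = 270/0.63 = 429 > K2 = 310; K2/α21 = 310/0.5 = 620 > K1 = 270.
Since both inequalities hold, each species can invade when rare, so the interior equilibrium is stable.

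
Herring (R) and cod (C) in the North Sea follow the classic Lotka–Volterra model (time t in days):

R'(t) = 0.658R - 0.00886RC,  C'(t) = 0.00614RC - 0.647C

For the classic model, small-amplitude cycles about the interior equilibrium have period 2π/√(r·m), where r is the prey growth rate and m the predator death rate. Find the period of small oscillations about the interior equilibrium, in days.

T ≈ 9.63 days

Here r = 0.658 and m = 0.647, so r·m = 0.426.
ω = √0.426 = 0.652 per day, hence T = 2π/ω ≈ 9.63 days.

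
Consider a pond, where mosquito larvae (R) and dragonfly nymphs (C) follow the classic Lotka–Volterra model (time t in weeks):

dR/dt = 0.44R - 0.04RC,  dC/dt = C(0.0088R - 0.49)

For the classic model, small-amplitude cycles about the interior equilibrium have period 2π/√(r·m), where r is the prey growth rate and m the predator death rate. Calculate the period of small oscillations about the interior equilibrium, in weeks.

T ≈ 13.5 weeks

Here r = 0.44 and m = 0.49, so r·m = 0.216.
ω = √0.216 = 0.464 per week, hence T = 2π/ω ≈ 13.5 weeks.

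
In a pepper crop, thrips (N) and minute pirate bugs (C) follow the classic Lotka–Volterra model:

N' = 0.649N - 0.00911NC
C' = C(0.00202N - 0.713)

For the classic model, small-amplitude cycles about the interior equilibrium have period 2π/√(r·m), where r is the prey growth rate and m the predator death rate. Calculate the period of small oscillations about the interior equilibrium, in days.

Here r = 0.649 and m = 0.713, so r·m = 0.463.
ω = √0.463 = 0.68 per day, hence T = 2π/ω ≈ 9.24 days.

T ≈ 9.24 days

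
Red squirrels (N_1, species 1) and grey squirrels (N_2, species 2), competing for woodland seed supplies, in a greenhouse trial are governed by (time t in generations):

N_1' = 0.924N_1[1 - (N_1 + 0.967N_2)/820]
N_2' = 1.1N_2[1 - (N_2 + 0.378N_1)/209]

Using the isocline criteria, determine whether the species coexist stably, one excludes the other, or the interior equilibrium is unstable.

species 1 excludes species 2

Compare the nullcline intercepts: K1/α12 = 820/0.967 = 848 > K2 = 209; K2/α21 = 209/0.378 = 553 < K1 = 820.
Since the inequalities point opposite ways, species 1 can invade but species 2 cannot.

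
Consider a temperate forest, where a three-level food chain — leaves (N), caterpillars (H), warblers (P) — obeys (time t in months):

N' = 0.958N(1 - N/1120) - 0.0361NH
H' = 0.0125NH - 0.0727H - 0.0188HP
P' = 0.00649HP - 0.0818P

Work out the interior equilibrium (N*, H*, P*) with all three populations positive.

From dP/dt = 0: 0.00649H* = 0.0818, so H* = 12.6.
From dN/dt = 0: 0.958(1 - N*/1120) = 0.0361·12.6, giving N* = 1120·(1 - 0.475) = 588.
From dH/dt = 0: 0.0125·588 - 0.0727 = 0.0188P*, so P* = 7.28/0.0188 = 387.

N* ≈ 588, H* ≈ 12.6, P* ≈ 387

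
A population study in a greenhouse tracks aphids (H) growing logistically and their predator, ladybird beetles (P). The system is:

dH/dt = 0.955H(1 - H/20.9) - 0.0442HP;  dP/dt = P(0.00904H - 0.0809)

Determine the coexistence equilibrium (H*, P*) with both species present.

From dP/dt = 0 with P > 0: 0.00904H* = 0.0809, so H* = 8.95.
Substitute into dH/dt = 0: 0.955(1 - 8.95/20.9) = 0.0442P*.
The bracket is 0.572, giving P* = 0.546/0.0442 = 12.4.

H* ≈ 8.95, P* ≈ 12.4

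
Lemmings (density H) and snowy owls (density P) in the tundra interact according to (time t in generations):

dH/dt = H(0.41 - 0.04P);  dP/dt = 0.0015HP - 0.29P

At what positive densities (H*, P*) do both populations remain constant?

Set dP/dt = 0 with P > 0: 0.0015H - 0.29 = 0, so H* = 0.29/0.0015 = 193.
Set dH/dt = 0 with H > 0: 0.41 - 0.04P = 0, so P* = 0.41/0.04 = 10.2.

H* ≈ 193, P* ≈ 10.2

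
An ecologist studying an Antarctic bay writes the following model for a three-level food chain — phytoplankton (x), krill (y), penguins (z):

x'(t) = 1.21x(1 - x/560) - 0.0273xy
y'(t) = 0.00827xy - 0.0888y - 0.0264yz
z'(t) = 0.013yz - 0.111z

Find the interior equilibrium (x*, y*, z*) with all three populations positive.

From dz/dt = 0: 0.013y* = 0.111, so y* = 8.54.
From dx/dt = 0: 1.21(1 - x*/560) = 0.0273·8.54, giving x* = 560·(1 - 0.193) = 452.
From dy/dt = 0: 0.00827·452 - 0.0888 = 0.0264z*, so z* = 3.65/0.0264 = 138.

x* ≈ 452, y* ≈ 8.54, z* ≈ 138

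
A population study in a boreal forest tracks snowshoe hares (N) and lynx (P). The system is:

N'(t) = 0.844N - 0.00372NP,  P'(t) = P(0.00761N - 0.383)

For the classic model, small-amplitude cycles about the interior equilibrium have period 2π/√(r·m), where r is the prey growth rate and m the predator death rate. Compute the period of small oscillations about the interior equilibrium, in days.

Here r = 0.844 and m = 0.383, so r·m = 0.323.
ω = √0.323 = 0.569 per day, hence T = 2π/ω ≈ 11.1 days.

T ≈ 11.1 days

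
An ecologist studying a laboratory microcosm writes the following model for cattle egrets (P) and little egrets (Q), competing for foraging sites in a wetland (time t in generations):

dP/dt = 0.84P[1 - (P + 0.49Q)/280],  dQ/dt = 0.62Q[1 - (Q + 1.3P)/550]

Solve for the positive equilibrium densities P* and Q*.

P* ≈ 28.9, Q* ≈ 512

Setting both brackets to zero gives the nullclines P + 0.49Q = 280 and 1.3P + Q = 550.
Substituting Q = 550 - 1.3P into the first: P(1 - 0.49·1.3) = 280 - 0.49·550.
So P* = 10.5/0.363 = 28.9, and then Q* = 550 - 1.3·28.9 = 512.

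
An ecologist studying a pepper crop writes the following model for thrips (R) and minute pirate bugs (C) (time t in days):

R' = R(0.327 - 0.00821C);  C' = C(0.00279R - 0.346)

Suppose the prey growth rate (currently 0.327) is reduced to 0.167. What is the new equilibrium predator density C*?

At the interior fixed point, setting dR/dt = 0 with R > 0 fixes C* = (prey growth rate)/(RC coefficient) — independent of the other coefficients.
With the change, C* = 0.167/0.00821 = 20.3; it falls from 39.8.

C* ≈ 20.3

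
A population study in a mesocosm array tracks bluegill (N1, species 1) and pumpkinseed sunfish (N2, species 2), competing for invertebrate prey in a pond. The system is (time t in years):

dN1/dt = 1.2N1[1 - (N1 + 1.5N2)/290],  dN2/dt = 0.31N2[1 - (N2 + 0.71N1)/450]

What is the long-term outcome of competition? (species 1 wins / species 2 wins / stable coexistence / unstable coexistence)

Compare the nullcline intercepts: K1/α12 = 290/1.5 = 193 < K2 = 450; K2/α21 = 450/0.71 = 634 > K1 = 290.
Since the inequalities point opposite ways, species 2 can invade but species 1 cannot.

species 2 excludes species 1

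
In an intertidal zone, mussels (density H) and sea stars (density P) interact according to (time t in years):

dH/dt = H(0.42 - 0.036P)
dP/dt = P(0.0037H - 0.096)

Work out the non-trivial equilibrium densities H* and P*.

Set dP/dt = 0 with P > 0: 0.0037H - 0.096 = 0, so H* = 0.096/0.0037 = 25.9.
Set dH/dt = 0 with H > 0: 0.42 - 0.036P = 0, so P* = 0.42/0.036 = 11.7.

H* ≈ 25.9, P* ≈ 11.7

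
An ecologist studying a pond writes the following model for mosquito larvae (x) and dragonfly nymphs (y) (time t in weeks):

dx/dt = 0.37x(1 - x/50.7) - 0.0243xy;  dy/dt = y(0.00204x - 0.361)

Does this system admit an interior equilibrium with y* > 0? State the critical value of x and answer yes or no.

The predator equation gives dy/dt > 0 only when x > 0.361/0.00204 = 177.
Without the predator, x → K = 50.7. Since 50.7 < 177, the predator cannot invade.

Threshold x = 177; K < 177, so no, the predator goes extinct.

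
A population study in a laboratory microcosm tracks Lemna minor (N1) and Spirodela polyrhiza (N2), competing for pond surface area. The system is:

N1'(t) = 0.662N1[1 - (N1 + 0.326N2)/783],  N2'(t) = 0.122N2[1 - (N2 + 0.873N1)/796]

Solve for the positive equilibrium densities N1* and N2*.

Setting both brackets to zero gives the nullclines N1 + 0.326N2 = 783 and 0.873N1 + N2 = 796.
Substituting N2 = 796 - 0.873N1 into the first: N1(1 - 0.326·0.873) = 783 - 0.326·796.
So N1* = 524/0.715 = 732, and then N2* = 796 - 0.873·732 = 157.

N1* ≈ 732, N2* ≈ 157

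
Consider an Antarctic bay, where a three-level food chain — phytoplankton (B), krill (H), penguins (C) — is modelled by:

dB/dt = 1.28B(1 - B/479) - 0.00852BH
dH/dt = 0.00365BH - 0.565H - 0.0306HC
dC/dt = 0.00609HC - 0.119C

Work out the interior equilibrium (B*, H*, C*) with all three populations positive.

From dC/dt = 0: 0.00609H* = 0.119, so H* = 19.5.
From dB/dt = 0: 1.28(1 - B*/479) = 0.00852·19.5, giving B* = 479·(1 - 0.13) = 417.
From dH/dt = 0: 0.00365·417 - 0.565 = 0.0306C*, so C* = 0.956/0.0306 = 31.2.

B* ≈ 417, H* ≈ 19.5, C* ≈ 31.2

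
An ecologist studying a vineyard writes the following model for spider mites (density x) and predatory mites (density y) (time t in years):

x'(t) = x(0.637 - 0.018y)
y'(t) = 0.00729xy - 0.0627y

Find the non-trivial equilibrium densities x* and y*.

Set dy/dt = 0 with y > 0: 0.00729x - 0.0627 = 0, so x* = 0.0627/0.00729 = 8.6.
Set dx/dt = 0 with x > 0: 0.637 - 0.018y = 0, so y* = 0.637/0.018 = 35.4.

x* ≈ 8.6, y* ≈ 35.4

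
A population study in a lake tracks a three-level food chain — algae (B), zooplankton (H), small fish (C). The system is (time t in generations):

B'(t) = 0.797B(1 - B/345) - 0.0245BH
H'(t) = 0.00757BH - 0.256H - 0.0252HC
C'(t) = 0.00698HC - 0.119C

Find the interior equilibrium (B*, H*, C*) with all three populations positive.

B* ≈ 164, H* ≈ 17, C* ≈ 39.2

From dC/dt = 0: 0.00698H* = 0.119, so H* = 17.
From dB/dt = 0: 0.797(1 - B*/345) = 0.0245·17, giving B* = 345·(1 - 0.524) = 164.
From dH/dt = 0: 0.00757·164 - 0.256 = 0.0252C*, so C* = 0.987/0.0252 = 39.2.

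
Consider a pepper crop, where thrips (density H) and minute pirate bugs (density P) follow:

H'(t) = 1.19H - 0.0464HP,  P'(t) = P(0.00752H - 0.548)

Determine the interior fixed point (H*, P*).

Set dP/dt = 0 with P > 0: 0.00752H - 0.548 = 0, so H* = 0.548/0.00752 = 72.9.
Set dH/dt = 0 with H > 0: 1.19 - 0.0464P = 0, so P* = 1.19/0.0464 = 25.6.

H* ≈ 72.9, P* ≈ 25.6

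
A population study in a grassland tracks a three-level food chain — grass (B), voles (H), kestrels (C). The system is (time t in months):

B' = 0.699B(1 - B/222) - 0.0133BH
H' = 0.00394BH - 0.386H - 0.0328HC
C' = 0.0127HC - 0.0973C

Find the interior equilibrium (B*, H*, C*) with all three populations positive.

From dC/dt = 0: 0.0127H* = 0.0973, so H* = 7.66.
From dB/dt = 0: 0.699(1 - B*/222) = 0.0133·7.66, giving B* = 222·(1 - 0.146) = 190.
From dH/dt = 0: 0.00394·190 - 0.386 = 0.0328C*, so C* = 0.361/0.0328 = 11.

B* ≈ 190, H* ≈ 7.66, C* ≈ 11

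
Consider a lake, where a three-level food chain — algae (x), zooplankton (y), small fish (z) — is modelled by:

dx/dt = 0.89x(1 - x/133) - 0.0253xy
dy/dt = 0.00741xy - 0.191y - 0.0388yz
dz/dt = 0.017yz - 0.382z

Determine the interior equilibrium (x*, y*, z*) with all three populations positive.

x* ≈ 48, y* ≈ 22.5, z* ≈ 4.25

From dz/dt = 0: 0.017y* = 0.382, so y* = 22.5.
From dx/dt = 0: 0.89(1 - x*/133) = 0.0253·22.5, giving x* = 133·(1 - 0.639) = 48.
From dy/dt = 0: 0.00741·48 - 0.191 = 0.0388z*, so z* = 0.165/0.0388 = 4.25.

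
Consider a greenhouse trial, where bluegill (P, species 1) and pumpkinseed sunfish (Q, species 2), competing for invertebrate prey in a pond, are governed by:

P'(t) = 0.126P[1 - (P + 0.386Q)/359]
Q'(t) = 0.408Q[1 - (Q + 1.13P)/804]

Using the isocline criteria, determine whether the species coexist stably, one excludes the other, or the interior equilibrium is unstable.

stable coexistence

Compare the nullcline intercepts: K1/α12 = 359/0.386 = 930 > K2 = 804; K2/α21 = 804/1.13 = 712 > K1 = 359.
Since both inequalities hold, each species can invade when rare, so the interior equilibrium is stable.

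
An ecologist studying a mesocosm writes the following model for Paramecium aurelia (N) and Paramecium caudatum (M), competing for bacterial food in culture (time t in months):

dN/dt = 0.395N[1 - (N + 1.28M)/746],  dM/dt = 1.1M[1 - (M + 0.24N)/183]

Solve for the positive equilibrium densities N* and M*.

Setting both brackets to zero gives the nullclines N + 1.28M = 746 and 0.24N + M = 183.
Substituting M = 183 - 0.24N into the first: N(1 - 1.28·0.24) = 746 - 1.28·183.
So N* = 512/0.693 = 739, and then M* = 183 - 0.24·739 = 5.72.

N* ≈ 739, M* ≈ 5.72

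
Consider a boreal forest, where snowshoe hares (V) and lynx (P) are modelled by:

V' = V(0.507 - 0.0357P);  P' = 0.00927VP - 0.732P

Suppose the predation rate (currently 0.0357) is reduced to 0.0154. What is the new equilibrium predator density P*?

P* ≈ 32.9

At the interior fixed point, setting dV/dt = 0 with V > 0 fixes P* = (prey growth rate)/(VP coefficient) — independent of the other coefficients.
With the change, P* = 0.507/0.0154 = 32.9; it rises from 14.2.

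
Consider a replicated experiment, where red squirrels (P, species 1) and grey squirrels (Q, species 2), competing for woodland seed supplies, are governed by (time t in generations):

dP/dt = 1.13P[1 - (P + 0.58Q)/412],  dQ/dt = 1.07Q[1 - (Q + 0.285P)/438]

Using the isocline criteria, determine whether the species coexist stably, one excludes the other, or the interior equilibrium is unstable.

stable coexistence

Compare the nullcline intercepts: K1/α12 = 412/0.58 = 710 > K2 = 438; K2/α21 = 438/0.285 = 1540 > K1 = 412.
Since both inequalities hold, each species can invade when rare, so the interior equilibrium is stable.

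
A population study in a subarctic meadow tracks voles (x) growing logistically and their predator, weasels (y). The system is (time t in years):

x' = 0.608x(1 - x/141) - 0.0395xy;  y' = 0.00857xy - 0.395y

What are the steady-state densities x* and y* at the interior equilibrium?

x* ≈ 46.1, y* ≈ 10.4

From dy/dt = 0 with y > 0: 0.00857x* = 0.395, so x* = 46.1.
Substitute into dx/dt = 0: 0.608(1 - 46.1/141) = 0.0395y*.
The bracket is 0.673, giving y* = 0.409/0.0395 = 10.4.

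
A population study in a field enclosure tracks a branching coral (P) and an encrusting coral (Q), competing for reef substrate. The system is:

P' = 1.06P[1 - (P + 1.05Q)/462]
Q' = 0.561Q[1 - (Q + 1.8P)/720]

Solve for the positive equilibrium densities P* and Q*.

Setting both brackets to zero gives the nullclines P + 1.05Q = 462 and 1.8P + Q = 720.
Substituting Q = 720 - 1.8P into the first: P(1 - 1.05·1.8) = 462 - 1.05·720.
So P* = -294/-0.89 = 330, and then Q* = 720 - 1.8·330 = 125.

P* ≈ 330, Q* ≈ 125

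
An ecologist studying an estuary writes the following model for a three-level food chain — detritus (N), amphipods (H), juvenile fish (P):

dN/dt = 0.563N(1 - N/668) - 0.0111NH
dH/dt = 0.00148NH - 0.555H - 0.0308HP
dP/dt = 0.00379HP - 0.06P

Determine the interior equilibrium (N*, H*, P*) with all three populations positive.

N* ≈ 460, H* ≈ 15.8, P* ≈ 4.06

From dP/dt = 0: 0.00379H* = 0.06, so H* = 15.8.
From dN/dt = 0: 0.563(1 - N*/668) = 0.0111·15.8, giving N* = 668·(1 - 0.312) = 460.
From dH/dt = 0: 0.00148·460 - 0.555 = 0.0308P*, so P* = 0.125/0.0308 = 4.06.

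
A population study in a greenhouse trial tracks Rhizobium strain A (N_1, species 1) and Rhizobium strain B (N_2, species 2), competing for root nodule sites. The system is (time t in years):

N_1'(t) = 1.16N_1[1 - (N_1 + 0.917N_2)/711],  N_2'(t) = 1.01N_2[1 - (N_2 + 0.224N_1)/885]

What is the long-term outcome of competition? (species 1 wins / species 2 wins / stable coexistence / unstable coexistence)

species 2 excludes species 1

Compare the nullcline intercepts: K1/α12 = 711/0.917 = 775 < K2 = 885; K2/α21 = 885/0.224 = 3950 > K1 = 711.
Since the inequalities point opposite ways, species 2 can invade but species 1 cannot.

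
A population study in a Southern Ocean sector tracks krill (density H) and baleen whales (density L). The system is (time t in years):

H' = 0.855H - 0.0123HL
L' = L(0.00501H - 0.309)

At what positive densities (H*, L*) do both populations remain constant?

H* ≈ 61.7, L* ≈ 69.5

Set dL/dt = 0 with L > 0: 0.00501H - 0.309 = 0, so H* = 0.309/0.00501 = 61.7.
Set dH/dt = 0 with H > 0: 0.855 - 0.0123L = 0, so L* = 0.855/0.0123 = 69.5.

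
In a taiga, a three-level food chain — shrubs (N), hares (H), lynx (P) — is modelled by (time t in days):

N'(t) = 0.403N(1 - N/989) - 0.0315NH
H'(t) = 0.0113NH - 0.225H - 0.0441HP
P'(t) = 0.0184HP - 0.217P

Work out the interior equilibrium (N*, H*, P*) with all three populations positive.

N* ≈ 77.3, H* ≈ 11.8, P* ≈ 14.7

From dP/dt = 0: 0.0184H* = 0.217, so H* = 11.8.
From dN/dt = 0: 0.403(1 - N*/989) = 0.0315·11.8, giving N* = 989·(1 - 0.922) = 77.3.
From dH/dt = 0: 0.0113·77.3 - 0.225 = 0.0441P*, so P* = 0.649/0.0441 = 14.7.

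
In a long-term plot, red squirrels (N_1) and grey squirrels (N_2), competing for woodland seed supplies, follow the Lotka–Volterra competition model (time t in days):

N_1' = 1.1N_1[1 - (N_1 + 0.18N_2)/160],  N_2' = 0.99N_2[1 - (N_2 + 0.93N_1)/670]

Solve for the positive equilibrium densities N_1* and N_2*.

N_1* ≈ 47.3, N_2* ≈ 626

Setting both brackets to zero gives the nullclines N_1 + 0.18N_2 = 160 and 0.93N_1 + N_2 = 670.
Substituting N_2 = 670 - 0.93N_1 into the first: N_1(1 - 0.18·0.93) = 160 - 0.18·670.
So N_1* = 39.4/0.833 = 47.3, and then N_2* = 670 - 0.93·47.3 = 626.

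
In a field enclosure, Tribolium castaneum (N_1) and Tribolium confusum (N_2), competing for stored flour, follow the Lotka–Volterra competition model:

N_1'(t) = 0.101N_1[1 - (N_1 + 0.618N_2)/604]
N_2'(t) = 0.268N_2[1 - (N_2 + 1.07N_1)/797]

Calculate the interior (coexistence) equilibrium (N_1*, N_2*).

N_1* ≈ 329, N_2* ≈ 445

Setting both brackets to zero gives the nullclines N_1 + 0.618N_2 = 604 and 1.07N_1 + N_2 = 797.
Substituting N_2 = 797 - 1.07N_1 into the first: N_1(1 - 0.618·1.07) = 604 - 0.618·797.
So N_1* = 111/0.339 = 329, and then N_2* = 797 - 1.07·329 = 445.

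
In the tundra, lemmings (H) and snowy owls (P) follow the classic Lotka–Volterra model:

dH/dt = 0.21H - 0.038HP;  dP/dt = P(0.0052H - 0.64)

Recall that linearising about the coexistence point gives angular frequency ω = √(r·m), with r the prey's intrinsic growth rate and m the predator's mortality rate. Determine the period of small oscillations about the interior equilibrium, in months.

T ≈ 17.1 months

Here r = 0.21 and m = 0.64, so r·m = 0.134.
ω = √0.134 = 0.367 per month, hence T = 2π/ω ≈ 17.1 months.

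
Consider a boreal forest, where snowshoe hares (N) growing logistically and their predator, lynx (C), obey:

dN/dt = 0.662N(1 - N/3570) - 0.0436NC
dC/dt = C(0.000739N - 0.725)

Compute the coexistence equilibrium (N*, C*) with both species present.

From dC/dt = 0 with C > 0: 0.000739N* = 0.725, so N* = 981.
Substitute into dN/dt = 0: 0.662(1 - 981/3570) = 0.0436C*.
The bracket is 0.725, giving C* = 0.48/0.0436 = 11.

N* ≈ 981, C* ≈ 11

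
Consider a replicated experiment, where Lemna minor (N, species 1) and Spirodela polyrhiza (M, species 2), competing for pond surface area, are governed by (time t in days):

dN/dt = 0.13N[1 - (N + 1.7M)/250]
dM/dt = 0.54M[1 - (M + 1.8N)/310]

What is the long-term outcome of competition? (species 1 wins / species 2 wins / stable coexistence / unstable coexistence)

Compare the nullcline intercepts: K1/α12 = 250/1.7 = 147 < K2 = 310; K2/α21 = 310/1.8 = 172 < K1 = 250.
Since both are reversed, neither can invade when rare; the interior point is a saddle.

unstable coexistence (outcome depends on initial conditions)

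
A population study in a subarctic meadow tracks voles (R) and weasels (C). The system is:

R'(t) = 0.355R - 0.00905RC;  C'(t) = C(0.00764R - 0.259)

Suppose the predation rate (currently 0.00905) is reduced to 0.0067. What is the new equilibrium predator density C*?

At the interior fixed point, setting dR/dt = 0 with R > 0 fixes C* = (prey growth rate)/(RC coefficient) — independent of the other coefficients.
With the change, C* = 0.355/0.0067 = 53; it rises from 39.2.

C* ≈ 53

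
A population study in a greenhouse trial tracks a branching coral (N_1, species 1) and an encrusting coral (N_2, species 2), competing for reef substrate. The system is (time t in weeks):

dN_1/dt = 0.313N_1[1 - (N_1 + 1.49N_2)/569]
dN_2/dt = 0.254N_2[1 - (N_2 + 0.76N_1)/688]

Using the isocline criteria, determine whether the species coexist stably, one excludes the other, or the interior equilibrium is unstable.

species 2 excludes species 1

Compare the nullcline intercepts: K1/α12 = 569/1.49 = 382 < K2 = 688; K2/α21 = 688/0.76 = 905 > K1 = 569.
Since the inequalities point opposite ways, species 2 can invade but species 1 cannot.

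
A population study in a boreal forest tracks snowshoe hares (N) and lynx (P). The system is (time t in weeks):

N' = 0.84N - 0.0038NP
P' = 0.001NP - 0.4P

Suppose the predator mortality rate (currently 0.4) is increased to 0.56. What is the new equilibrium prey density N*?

N* ≈ 560

At the interior fixed point, setting dP/dt = 0 with P > 0 fixes N* = (predator death rate)/(NP coefficient) — independent of the other coefficients.
With the change, N* = 0.56/0.001 = 560; it rises from 400.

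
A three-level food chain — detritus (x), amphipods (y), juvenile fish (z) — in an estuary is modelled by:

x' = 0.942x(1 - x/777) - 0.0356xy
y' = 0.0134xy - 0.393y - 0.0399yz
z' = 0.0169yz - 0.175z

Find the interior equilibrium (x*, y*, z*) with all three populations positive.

From dz/dt = 0: 0.0169y* = 0.175, so y* = 10.4.
From dx/dt = 0: 0.942(1 - x*/777) = 0.0356·10.4, giving x* = 777·(1 - 0.391) = 473.
From dy/dt = 0: 0.0134·473 - 0.393 = 0.0399z*, so z* = 5.94/0.0399 = 149.

x* ≈ 473, y* ≈ 10.4, z* ≈ 149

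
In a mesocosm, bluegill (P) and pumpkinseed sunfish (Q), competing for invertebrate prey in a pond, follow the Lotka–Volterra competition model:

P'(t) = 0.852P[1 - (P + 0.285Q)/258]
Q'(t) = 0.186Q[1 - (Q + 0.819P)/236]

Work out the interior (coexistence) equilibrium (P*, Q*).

P* ≈ 249, Q* ≈ 32.2

Setting both brackets to zero gives the nullclines P + 0.285Q = 258 and 0.819P + Q = 236.
Substituting Q = 236 - 0.819P into the first: P(1 - 0.285·0.819) = 258 - 0.285·236.
So P* = 191/0.767 = 249, and then Q* = 236 - 0.819·249 = 32.2.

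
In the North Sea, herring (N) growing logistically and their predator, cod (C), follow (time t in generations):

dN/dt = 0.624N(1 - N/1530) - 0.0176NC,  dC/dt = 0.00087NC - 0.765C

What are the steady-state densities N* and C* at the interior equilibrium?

N* ≈ 879, C* ≈ 15.1

From dC/dt = 0 with C > 0: 0.00087N* = 0.765, so N* = 879.
Substitute into dN/dt = 0: 0.624(1 - 879/1530) = 0.0176C*.
The bracket is 0.425, giving C* = 0.265/0.0176 = 15.1.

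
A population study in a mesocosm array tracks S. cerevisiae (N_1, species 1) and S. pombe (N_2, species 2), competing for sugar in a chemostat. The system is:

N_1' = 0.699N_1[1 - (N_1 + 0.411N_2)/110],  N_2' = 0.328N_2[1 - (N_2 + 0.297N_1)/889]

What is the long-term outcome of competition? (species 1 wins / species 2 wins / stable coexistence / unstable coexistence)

Compare the nullcline intercepts: K1/α12 = 110/0.411 = 268 < K2 = 889; K2/α21 = 889/0.297 = 2990 > K1 = 110.
Since the inequalities point opposite ways, species 2 can invade but species 1 cannot.

species 2 excludes species 1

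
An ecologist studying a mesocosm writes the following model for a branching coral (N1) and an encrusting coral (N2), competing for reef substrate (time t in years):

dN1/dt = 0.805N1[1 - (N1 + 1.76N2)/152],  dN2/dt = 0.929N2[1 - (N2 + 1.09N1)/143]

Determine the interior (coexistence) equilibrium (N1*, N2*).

Setting both brackets to zero gives the nullclines N1 + 1.76N2 = 152 and 1.09N1 + N2 = 143.
Substituting N2 = 143 - 1.09N1 into the first: N1(1 - 1.76·1.09) = 152 - 1.76·143.
So N1* = -99.7/-0.918 = 109, and then N2* = 143 - 1.09·109 = 24.7.

N1* ≈ 109, N2* ≈ 24.7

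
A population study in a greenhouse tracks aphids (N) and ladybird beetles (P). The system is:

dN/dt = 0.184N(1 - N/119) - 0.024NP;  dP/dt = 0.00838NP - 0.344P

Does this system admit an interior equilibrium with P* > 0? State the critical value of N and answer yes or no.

The predator equation gives dP/dt > 0 only when N > 0.344/0.00838 = 41.1.
Without the predator, N → K = 119. Since 119 > 41.1, the predator can invade and persist.

Threshold N = 41.1; K > 41.1, so yes, the predator persists.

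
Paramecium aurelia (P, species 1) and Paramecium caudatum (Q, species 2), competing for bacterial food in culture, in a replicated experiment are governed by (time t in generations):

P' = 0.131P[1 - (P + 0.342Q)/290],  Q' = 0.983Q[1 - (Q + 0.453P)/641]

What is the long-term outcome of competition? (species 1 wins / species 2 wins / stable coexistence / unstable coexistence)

Compare the nullcline intercepts: K1/α12 = 290/0.342 = 848 > K2 = 641; K2/α21 = 641/0.453 = 1420 > K1 = 290.
Since both inequalities hold, each species can invade when rare, so the interior equilibrium is stable.

stable coexistence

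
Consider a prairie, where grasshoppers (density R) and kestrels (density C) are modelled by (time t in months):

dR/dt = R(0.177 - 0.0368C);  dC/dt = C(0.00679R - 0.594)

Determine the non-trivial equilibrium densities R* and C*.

Set dC/dt = 0 with C > 0: 0.00679R - 0.594 = 0, so R* = 0.594/0.00679 = 87.5.
Set dR/dt = 0 with R > 0: 0.177 - 0.0368C = 0, so C* = 0.177/0.0368 = 4.81.

R* ≈ 87.5, C* ≈ 4.81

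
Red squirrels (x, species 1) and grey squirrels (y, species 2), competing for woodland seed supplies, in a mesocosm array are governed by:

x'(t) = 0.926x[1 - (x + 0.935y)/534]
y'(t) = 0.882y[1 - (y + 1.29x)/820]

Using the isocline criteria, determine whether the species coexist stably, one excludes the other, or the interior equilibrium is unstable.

Compare the nullcline intercepts: K1/α12 = 534/0.935 = 571 < K2 = 820; K2/α21 = 820/1.29 = 636 > K1 = 534.
Since the inequalities point opposite ways, species 2 can invade but species 1 cannot.

species 2 excludes species 1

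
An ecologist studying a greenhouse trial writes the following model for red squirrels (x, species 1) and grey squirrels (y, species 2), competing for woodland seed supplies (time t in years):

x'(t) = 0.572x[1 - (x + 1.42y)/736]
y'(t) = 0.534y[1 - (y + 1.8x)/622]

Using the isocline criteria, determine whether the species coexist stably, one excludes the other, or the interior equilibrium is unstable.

unstable coexistence (outcome depends on initial conditions)

Compare the nullcline intercepts: K1/α12 = 736/1.42 = 518 < K2 = 622; K2/α21 = 622/1.8 = 346 < K1 = 736.
Since both are reversed, neither can invade when rare; the interior point is a saddle.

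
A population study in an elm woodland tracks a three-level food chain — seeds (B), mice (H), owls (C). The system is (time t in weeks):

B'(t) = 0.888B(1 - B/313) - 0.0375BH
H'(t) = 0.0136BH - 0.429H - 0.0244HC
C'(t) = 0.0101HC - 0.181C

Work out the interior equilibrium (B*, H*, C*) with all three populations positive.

From dC/dt = 0: 0.0101H* = 0.181, so H* = 17.9.
From dB/dt = 0: 0.888(1 - B*/313) = 0.0375·17.9, giving B* = 313·(1 - 0.757) = 76.1.
From dH/dt = 0: 0.0136·76.1 - 0.429 = 0.0244C*, so C* = 0.606/0.0244 = 24.8.

B* ≈ 76.1, H* ≈ 17.9, C* ≈ 24.8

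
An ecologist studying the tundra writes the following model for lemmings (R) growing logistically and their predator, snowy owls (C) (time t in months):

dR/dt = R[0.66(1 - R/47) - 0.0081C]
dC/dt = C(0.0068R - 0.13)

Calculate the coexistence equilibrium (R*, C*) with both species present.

R* ≈ 19.1, C* ≈ 48.3

From dC/dt = 0 with C > 0: 0.0068R* = 0.13, so R* = 19.1.
Substitute into dR/dt = 0: 0.66(1 - 19.1/47) = 0.0081C*.
The bracket is 0.593, giving C* = 0.392/0.0081 = 48.3.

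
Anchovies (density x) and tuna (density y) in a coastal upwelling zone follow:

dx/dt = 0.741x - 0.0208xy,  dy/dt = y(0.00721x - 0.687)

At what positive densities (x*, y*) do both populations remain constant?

x* ≈ 95.3, y* ≈ 35.6

Set dy/dt = 0 with y > 0: 0.00721x - 0.687 = 0, so x* = 0.687/0.00721 = 95.3.
Set dx/dt = 0 with x > 0: 0.741 - 0.0208y = 0, so y* = 0.741/0.0208 = 35.6.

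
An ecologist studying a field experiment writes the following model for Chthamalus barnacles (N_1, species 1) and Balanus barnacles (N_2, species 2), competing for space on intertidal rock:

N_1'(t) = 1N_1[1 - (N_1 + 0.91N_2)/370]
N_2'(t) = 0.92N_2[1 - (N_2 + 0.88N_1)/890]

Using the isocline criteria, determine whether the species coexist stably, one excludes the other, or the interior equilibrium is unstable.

species 2 excludes species 1

Compare the nullcline intercepts: K1/α12 = 370/0.91 = 407 < K2 = 890; K2/α21 = 890/0.88 = 1010 > K1 = 370.
Since the inequalities point opposite ways, species 2 can invade but species 1 cannot.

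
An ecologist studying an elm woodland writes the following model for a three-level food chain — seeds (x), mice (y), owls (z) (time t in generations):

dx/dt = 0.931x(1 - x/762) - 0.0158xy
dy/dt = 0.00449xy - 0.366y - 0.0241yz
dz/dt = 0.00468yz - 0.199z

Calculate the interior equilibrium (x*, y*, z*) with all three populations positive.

x* ≈ 212, y* ≈ 42.5, z* ≈ 24.3

From dz/dt = 0: 0.00468y* = 0.199, so y* = 42.5.
From dx/dt = 0: 0.931(1 - x*/762) = 0.0158·42.5, giving x* = 762·(1 - 0.722) = 212.
From dy/dt = 0: 0.00449·212 - 0.366 = 0.0241z*, so z* = 0.586/0.0241 = 24.3.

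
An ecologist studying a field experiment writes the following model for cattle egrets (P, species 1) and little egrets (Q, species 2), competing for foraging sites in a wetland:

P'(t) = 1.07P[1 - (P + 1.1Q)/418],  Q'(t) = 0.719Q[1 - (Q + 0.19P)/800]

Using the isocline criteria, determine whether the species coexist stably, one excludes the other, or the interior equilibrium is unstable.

species 2 excludes species 1

Compare the nullcline intercepts: K1/α12 = 418/1.1 = 380 < K2 = 800; K2/α21 = 800/0.19 = 4210 > K1 = 418.
Since the inequalities point opposite ways, species 2 can invade but species 1 cannot.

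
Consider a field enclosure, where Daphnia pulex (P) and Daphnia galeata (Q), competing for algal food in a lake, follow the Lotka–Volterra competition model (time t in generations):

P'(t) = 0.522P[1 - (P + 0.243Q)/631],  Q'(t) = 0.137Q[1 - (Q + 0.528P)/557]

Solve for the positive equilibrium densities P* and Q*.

P* ≈ 569, Q* ≈ 257

Setting both brackets to zero gives the nullclines P + 0.243Q = 631 and 0.528P + Q = 557.
Substituting Q = 557 - 0.528P into the first: P(1 - 0.243·0.528) = 631 - 0.243·557.
So P* = 496/0.872 = 569, and then Q* = 557 - 0.528·569 = 257.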